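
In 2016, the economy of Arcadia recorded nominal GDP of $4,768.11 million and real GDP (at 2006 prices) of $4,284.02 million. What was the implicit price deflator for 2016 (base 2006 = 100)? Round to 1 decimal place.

implicit price deflator = (Nominal / Real) × 100 = 4768.11 / 4284.02 × 100 = 111.30.

111.3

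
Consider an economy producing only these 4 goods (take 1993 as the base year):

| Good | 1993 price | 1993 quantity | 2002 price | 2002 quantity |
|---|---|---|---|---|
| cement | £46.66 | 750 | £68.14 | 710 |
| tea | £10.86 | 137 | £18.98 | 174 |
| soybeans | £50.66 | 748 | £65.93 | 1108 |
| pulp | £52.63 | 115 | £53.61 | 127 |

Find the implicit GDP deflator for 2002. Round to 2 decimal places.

134.45

Nominal GDP 2002 = 68.14·710 + 18.98·174 + 65.93·1108 + 53.61·127 = 131540.83.
Real GDP 2002 (at 1993 prices) = 46.66·710 + 10.86·174 + 50.66·1108 + 52.63·127 = 97833.53.
Deflator = Nominal/Real × 100 = 131540.83/97833.53 × 100 = 134.454.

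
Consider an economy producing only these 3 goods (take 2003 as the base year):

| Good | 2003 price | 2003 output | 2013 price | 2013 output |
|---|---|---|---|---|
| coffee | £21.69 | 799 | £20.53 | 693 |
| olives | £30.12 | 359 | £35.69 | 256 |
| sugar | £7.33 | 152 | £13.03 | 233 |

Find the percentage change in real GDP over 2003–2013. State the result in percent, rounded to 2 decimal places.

-16.43%

Real GDP 2003 = Nominal GDP 2003 = 21.69·799 + 30.12·359 + 7.33·152 = 29257.55.
Real GDP 2013 (at 2003 prices) = 21.69·693 + 30.12·256 + 7.33·233 = 24449.78.
Real growth = 24449.78/29257.55 − 1 = -0.1643.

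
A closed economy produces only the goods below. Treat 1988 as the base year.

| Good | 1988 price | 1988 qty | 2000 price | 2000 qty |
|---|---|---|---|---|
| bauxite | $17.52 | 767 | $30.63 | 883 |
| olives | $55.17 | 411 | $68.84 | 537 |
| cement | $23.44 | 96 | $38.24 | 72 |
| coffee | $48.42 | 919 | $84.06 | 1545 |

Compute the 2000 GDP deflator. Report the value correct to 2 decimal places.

161.72

Nominal GDP 2000 = 30.63·883 + 68.84·537 + 38.24·72 + 84.06·1545 = 196639.35.
Real GDP 2000 (at 1988 prices) = 17.52·883 + 55.17·537 + 23.44·72 + 48.42·1545 = 121593.03.
Deflator = Nominal/Real × 100 = 196639.35/121593.03 × 100 = 161.719.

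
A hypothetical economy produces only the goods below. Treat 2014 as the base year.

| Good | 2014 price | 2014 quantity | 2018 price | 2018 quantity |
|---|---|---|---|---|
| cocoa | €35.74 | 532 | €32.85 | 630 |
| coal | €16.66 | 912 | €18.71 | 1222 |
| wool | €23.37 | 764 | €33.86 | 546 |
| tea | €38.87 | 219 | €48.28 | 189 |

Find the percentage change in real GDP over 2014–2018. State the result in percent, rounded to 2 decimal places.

Real GDP 2014 = Nominal GDP 2014 = 35.74·532 + 16.66·912 + 23.37·764 + 38.87·219 = 60574.81.
Real GDP 2018 (at 2014 prices) = 35.74·630 + 16.66·1222 + 23.37·546 + 38.87·189 = 62981.17.
Real growth = 62981.17/60574.81 − 1 = 0.0397.

3.97%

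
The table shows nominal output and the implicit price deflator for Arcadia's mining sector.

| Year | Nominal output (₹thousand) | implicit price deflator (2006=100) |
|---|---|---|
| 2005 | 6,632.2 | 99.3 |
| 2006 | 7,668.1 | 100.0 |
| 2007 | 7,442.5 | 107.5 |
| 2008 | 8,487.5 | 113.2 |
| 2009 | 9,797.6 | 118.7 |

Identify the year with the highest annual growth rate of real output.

2006: real = 7668.1/1.000 = 7668.10; growth vs 2005 (6678.95) = 14.81%.
2007: real = 7442.5/1.075 = 6923.26; growth vs 2006 (7668.10) = -9.71%.
2008: real = 8487.5/1.132 = 7497.79; growth vs 2007 (6923.26) = 8.30%.
2009: real = 9797.6/1.187 = 8254.09; growth vs 2008 (7497.79) = 10.09%.

2006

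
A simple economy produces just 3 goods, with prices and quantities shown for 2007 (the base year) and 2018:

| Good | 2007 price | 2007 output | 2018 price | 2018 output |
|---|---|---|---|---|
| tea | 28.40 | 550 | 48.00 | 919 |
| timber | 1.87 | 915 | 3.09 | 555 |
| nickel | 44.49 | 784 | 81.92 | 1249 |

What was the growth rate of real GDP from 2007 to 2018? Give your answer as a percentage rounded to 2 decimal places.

Real GDP 2007 = Nominal GDP 2007 = 28.40·550 + 1.87·915 + 44.49·784 = 52211.21.
Real GDP 2018 (at 2007 prices) = 28.40·919 + 1.87·555 + 44.49·1249 = 82705.46.
Real growth = 82705.46/52211.21 − 1 = 0.5841.

58.41%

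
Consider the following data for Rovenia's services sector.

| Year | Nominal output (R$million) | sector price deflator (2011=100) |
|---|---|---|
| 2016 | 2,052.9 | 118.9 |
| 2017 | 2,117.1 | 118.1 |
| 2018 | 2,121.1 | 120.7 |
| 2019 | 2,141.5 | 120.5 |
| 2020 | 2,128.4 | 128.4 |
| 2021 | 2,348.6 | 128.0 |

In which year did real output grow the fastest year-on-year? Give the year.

2021

2017: real = 2117.1/1.181 = 1792.63; growth vs 2016 (1726.58) = 3.83%.
2018: real = 2121.1/1.207 = 1757.33; growth vs 2017 (1792.63) = -1.97%.
2019: real = 2141.5/1.205 = 1777.18; growth vs 2018 (1757.33) = 1.13%.
2020: real = 2128.4/1.284 = 1657.63; growth vs 2019 (1777.18) = -6.73%.
2021: real = 2348.6/1.280 = 1834.84; growth vs 2020 (1657.63) = 10.69%.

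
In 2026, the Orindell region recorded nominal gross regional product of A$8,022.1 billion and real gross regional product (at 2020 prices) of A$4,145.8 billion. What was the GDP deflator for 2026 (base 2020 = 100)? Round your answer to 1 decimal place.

GDP deflator = (Nominal / Real) × 100 = 8022.1 / 4145.8 × 100 = 193.50.

193.5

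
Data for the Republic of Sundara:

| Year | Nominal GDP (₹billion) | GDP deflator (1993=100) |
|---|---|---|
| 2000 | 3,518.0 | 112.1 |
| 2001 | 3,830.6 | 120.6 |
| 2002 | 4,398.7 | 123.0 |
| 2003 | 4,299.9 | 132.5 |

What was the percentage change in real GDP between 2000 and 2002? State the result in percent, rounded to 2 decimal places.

13.95%

Real GDP 2000 = 3518.0/1.121 = 3138.27.
Real GDP 2002 = 4398.7/1.230 = 3576.18.
Change = 3576.18/3138.27 − 1 = 0.1395.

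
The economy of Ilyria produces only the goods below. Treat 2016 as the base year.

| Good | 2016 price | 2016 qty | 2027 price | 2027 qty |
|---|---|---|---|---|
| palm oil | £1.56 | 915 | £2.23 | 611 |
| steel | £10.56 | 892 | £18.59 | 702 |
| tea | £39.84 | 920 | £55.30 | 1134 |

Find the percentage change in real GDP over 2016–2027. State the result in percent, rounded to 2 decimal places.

Real GDP 2016 = Nominal GDP 2016 = 1.56·915 + 10.56·892 + 39.84·920 = 47499.72.
Real GDP 2027 (at 2016 prices) = 1.56·611 + 10.56·702 + 39.84·1134 = 53544.84.
Real growth = 53544.84/47499.72 − 1 = 0.1273.

12.73%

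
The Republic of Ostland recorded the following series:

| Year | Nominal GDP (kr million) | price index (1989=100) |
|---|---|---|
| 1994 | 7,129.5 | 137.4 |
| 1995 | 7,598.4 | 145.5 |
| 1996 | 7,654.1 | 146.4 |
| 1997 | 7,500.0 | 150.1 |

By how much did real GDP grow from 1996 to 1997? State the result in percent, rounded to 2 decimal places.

-4.43%

Real GDP 1996 = 7654.1/1.464 = 5228.21.
Real GDP 1997 = 7500.0/1.501 = 4996.67.
Change = 4996.67/5228.21 − 1 = -0.0443.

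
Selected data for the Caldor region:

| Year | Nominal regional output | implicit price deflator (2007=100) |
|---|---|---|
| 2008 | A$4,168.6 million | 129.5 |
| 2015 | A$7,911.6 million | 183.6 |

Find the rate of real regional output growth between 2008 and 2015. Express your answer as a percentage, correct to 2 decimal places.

Real regional output 2008 = 4168.6 / 1.295 = 3219.00.
Real regional output 2015 = 7911.6 / 1.836 = 4309.15.
Real growth = 4309.15 / 3219.00 − 1 = 0.3387.

33.87%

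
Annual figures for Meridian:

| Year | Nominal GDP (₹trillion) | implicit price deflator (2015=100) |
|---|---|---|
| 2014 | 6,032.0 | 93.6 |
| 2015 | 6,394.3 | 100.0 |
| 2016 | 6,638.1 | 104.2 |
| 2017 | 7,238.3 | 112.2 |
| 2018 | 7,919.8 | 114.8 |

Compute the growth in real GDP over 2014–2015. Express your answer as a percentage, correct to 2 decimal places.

-0.78%

Real GDP 2014 = 6032.0/0.936 = 6444.44.
Real GDP 2015 = 6394.3/1.000 = 6394.30.
Change = 6394.30/6444.44 − 1 = -0.0078.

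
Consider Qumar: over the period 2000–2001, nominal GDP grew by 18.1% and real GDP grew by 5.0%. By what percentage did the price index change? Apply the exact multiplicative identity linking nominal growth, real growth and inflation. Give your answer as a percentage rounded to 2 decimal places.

(1 + g_nom) = (1 + g_real)(1 + π), so π = 1.1810 / 1.0500 − 1 = 0.12476.

12.48%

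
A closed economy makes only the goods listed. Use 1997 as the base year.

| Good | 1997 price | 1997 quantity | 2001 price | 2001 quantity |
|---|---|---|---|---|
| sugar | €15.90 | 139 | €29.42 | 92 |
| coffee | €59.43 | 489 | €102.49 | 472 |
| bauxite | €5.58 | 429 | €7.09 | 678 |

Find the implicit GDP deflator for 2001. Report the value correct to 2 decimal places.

167.85

Nominal GDP 2001 = 29.42·92 + 102.49·472 + 7.09·678 = 55888.94.
Real GDP 2001 (at 1997 prices) = 15.90·92 + 59.43·472 + 5.58·678 = 33297.00.
Deflator = Nominal/Real × 100 = 55888.94/33297.00 × 100 = 167.850.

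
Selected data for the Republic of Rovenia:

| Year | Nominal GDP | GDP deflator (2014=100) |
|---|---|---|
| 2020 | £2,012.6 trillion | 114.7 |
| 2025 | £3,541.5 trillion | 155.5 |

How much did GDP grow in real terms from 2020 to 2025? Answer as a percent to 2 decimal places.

29.80%

Real GDP 2020 = 2012.6 / 1.147 = 1754.66.
Real GDP 2025 = 3541.5 / 1.555 = 2277.49.
Real growth = 2277.49 / 1754.66 − 1 = 0.2980.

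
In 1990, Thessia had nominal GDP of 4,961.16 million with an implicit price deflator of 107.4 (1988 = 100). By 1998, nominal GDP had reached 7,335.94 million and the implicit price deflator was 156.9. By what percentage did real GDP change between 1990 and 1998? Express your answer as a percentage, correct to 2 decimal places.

Deflate each year: 1990 → 4961.16/1.074 = 4619.33; 1998 → 7335.94/1.569 = 4675.55.
So real GDP changed by 4675.55/4619.33 − 1 = 0.0122, i.e. 1.22%.

1.22%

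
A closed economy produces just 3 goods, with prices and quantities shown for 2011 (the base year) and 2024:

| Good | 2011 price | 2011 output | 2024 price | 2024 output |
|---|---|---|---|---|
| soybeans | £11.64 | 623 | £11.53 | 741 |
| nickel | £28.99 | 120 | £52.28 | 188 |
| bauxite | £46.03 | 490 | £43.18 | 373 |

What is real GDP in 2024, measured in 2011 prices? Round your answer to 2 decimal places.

£31244.55

Real GDP 2024 = Σ (p_2011 × q_2024) = 11.64·741 + 28.99·188 + 46.03·373 = 31244.55.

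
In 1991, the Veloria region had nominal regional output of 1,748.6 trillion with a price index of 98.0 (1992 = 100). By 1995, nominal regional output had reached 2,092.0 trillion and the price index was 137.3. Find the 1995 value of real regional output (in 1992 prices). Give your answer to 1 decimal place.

Real regional output = Nominal / (price index/100) = 2092.0 / 1.373 = 1523.67.

1,523.7 trillion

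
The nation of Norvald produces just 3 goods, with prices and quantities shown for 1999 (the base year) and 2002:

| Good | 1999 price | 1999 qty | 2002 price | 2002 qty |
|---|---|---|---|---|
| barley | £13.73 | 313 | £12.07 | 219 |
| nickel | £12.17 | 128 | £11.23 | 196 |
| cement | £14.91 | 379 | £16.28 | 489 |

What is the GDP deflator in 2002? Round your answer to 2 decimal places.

Nominal GDP 2002 = 12.07·219 + 11.23·196 + 16.28·489 = 12805.33.
Real GDP 2002 (at 1999 prices) = 13.73·219 + 12.17·196 + 14.91·489 = 12683.18.
Deflator = Nominal/Real × 100 = 12805.33/12683.18 × 100 = 100.963.

100.96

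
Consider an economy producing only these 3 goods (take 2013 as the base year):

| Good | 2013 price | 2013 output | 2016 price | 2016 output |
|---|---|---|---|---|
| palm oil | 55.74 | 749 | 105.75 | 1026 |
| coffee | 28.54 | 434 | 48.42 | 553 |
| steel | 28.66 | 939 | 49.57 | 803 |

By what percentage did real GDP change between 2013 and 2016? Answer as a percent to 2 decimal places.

Real GDP 2013 = Nominal GDP 2013 = 55.74·749 + 28.54·434 + 28.66·939 = 81047.36.
Real GDP 2016 (at 2013 prices) = 55.74·1026 + 28.54·553 + 28.66·803 = 95985.84.
Real growth = 95985.84/81047.36 − 1 = 0.1843.

18.43%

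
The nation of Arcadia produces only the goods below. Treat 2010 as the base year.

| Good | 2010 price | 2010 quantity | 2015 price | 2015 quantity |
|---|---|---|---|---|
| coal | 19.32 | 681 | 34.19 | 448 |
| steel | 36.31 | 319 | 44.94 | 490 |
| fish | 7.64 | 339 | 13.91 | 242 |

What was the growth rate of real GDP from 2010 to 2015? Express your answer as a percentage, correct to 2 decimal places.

Real GDP 2010 = Nominal GDP 2010 = 19.32·681 + 36.31·319 + 7.64·339 = 27329.77.
Real GDP 2015 (at 2010 prices) = 19.32·448 + 36.31·490 + 7.64·242 = 28296.14.
Real growth = 28296.14/27329.77 − 1 = 0.0354.

3.54%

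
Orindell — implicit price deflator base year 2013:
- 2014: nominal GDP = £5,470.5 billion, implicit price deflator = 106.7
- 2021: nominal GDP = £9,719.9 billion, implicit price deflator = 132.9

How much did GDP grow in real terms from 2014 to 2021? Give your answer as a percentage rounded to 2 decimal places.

42.65%

Deflate each year: 2014 → 5470.5/1.067 = 5126.99; 2021 → 9719.9/1.329 = 7313.69.
So real GDP changed by 7313.69/5126.99 − 1 = 0.4265, i.e. 42.65%.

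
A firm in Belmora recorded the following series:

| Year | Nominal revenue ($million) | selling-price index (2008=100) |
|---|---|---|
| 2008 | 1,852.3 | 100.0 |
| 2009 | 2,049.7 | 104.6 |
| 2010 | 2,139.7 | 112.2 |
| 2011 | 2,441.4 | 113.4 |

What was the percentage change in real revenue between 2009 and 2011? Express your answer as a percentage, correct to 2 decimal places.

Real revenue 2009 = 2049.7/1.046 = 1959.56.
Real revenue 2011 = 2441.4/1.134 = 2152.91.
Change = 2152.91/1959.56 − 1 = 0.0987.

9.87%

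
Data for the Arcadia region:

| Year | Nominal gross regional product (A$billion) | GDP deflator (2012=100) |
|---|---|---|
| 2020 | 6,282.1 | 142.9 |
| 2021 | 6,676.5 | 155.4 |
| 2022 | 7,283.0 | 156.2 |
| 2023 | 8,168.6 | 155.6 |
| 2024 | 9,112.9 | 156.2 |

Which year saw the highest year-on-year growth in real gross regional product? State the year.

2023

2021: real = 6676.5/1.554 = 4296.33; growth vs 2020 (4396.15) = -2.27%.
2022: real = 7283.0/1.562 = 4662.61; growth vs 2021 (4296.33) = 8.53%.
2023: real = 8168.6/1.556 = 5249.74; growth vs 2022 (4662.61) = 12.59%.
2024: real = 9112.9/1.562 = 5834.12; growth vs 2023 (5249.74) = 11.13%.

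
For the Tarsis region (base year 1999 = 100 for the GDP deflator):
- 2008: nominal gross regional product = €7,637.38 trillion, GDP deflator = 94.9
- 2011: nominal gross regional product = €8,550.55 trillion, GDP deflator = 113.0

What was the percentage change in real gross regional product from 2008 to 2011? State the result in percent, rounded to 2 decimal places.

-5.98%

Real gross regional product 2008 = 7637.38 / 0.949 = 8047.82.
Real gross regional product 2011 = 8550.55 / 1.130 = 7566.86.
Real growth = 7566.86 / 8047.82 − 1 = -0.0598.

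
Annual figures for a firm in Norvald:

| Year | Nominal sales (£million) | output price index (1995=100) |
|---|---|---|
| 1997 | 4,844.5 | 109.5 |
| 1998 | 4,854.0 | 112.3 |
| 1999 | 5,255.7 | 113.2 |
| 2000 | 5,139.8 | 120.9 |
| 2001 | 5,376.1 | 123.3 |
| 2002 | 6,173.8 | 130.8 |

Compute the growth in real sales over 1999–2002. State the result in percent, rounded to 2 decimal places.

Real sales 1999 = 5255.7/1.132 = 4642.84.
Real sales 2002 = 6173.8/1.308 = 4720.03.
Change = 4720.03/4642.84 − 1 = 0.0166.

1.66%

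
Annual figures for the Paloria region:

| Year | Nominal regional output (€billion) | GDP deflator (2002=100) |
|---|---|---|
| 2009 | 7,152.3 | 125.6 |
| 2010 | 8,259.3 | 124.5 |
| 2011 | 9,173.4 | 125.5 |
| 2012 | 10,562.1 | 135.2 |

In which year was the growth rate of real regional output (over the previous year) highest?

2010

2010: real = 8259.3/1.245 = 6633.98; growth vs 2009 (5694.51) = 16.50%.
2011: real = 9173.4/1.255 = 7309.48; growth vs 2010 (6633.98) = 10.18%.
2012: real = 10562.1/1.352 = 7812.20; growth vs 2011 (7309.48) = 6.88%.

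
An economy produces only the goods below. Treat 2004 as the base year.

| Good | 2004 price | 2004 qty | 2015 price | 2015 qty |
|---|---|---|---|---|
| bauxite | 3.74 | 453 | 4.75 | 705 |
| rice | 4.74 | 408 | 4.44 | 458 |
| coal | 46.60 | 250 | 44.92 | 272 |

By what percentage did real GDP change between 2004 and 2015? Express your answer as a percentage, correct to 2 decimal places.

Real GDP 2004 = Nominal GDP 2004 = 3.74·453 + 4.74·408 + 46.60·250 = 15278.14.
Real GDP 2015 (at 2004 prices) = 3.74·705 + 4.74·458 + 46.60·272 = 17482.82.
Real growth = 17482.82/15278.14 − 1 = 0.1443.

14.43%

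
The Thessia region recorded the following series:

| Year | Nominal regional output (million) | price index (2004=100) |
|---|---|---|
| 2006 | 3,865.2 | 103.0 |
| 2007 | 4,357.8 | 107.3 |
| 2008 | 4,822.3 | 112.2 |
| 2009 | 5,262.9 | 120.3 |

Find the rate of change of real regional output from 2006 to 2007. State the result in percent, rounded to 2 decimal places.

8.23%

Real regional output 2006 = 3865.2/1.030 = 3752.62.
Real regional output 2007 = 4357.8/1.073 = 4061.32.
Change = 4061.32/3752.62 − 1 = 0.0823.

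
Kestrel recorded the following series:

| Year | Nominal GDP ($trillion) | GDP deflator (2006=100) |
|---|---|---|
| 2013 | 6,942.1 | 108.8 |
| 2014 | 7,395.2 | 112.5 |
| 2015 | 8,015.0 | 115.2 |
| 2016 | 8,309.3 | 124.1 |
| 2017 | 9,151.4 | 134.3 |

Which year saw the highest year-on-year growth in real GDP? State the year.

2014: real = 7395.2/1.125 = 6573.51; growth vs 2013 (6380.61) = 3.02%.
2015: real = 8015.0/1.152 = 6957.47; growth vs 2014 (6573.51) = 5.84%.
2016: real = 8309.3/1.241 = 6695.65; growth vs 2015 (6957.47) = -3.76%.
2017: real = 9151.4/1.343 = 6814.15; growth vs 2016 (6695.65) = 1.77%.

2015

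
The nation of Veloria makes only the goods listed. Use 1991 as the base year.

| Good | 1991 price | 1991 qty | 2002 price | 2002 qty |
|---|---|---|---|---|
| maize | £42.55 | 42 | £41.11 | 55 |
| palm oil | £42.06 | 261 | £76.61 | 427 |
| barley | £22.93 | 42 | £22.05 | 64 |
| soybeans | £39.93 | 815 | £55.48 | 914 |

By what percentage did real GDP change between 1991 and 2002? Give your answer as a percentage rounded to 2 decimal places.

25.92%

Real GDP 1991 = Nominal GDP 1991 = 42.55·42 + 42.06·261 + 22.93·42 + 39.93·815 = 46270.77.
Real GDP 2002 (at 1991 prices) = 42.55·55 + 42.06·427 + 22.93·64 + 39.93·914 = 58263.41.
Real growth = 58263.41/46270.77 − 1 = 0.2592.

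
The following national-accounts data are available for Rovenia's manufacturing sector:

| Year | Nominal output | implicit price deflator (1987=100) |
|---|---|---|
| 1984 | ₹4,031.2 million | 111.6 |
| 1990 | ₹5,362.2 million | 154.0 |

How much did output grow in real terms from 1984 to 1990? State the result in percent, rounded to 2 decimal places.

-3.61%

Real output 1984 = 4031.2 / 1.116 = 3612.19.
Real output 1990 = 5362.2 / 1.540 = 3481.95.
Real growth = 3481.95 / 3612.19 − 1 = -0.0361.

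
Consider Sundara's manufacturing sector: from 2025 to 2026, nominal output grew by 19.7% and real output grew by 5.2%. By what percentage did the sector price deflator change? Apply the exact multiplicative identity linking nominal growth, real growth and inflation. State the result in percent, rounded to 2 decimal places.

13.78%

(1 + g_nom) = (1 + g_real)(1 + π), so π = 1.1970 / 1.0520 − 1 = 0.13783.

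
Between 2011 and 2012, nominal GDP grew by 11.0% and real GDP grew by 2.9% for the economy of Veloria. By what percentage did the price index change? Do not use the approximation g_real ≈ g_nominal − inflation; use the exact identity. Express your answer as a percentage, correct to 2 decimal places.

(1 + g_nom) = (1 + g_real)(1 + π), so π = 1.1100 / 1.0290 − 1 = 0.07872.

7.87%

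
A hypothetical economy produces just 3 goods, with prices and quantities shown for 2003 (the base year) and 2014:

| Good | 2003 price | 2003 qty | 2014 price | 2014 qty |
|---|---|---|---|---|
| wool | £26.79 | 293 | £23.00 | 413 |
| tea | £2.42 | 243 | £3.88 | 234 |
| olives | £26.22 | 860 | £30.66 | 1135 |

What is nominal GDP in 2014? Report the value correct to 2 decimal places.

£45206.02

Nominal GDP 2014 = Σ (p_2014 × q_2014) = 23.00·413 + 3.88·234 + 30.66·1135 = 45206.02.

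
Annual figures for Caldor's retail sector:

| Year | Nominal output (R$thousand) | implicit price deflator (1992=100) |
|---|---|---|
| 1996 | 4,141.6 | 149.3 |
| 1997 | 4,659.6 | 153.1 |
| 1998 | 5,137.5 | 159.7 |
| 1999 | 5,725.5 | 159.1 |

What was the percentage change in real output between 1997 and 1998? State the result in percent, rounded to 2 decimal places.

Real output 1997 = 4659.6/1.531 = 3043.50.
Real output 1998 = 5137.5/1.597 = 3216.97.
Change = 3216.97/3043.50 − 1 = 0.0570.

5.70%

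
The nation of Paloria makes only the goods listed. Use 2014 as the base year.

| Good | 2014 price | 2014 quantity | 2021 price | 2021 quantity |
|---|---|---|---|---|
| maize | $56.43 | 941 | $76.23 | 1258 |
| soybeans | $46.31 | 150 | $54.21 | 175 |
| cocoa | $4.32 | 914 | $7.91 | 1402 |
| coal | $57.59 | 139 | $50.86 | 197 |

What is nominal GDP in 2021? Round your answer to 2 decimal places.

Nominal GDP 2021 = Σ (p_2021 × q_2021) = 76.23·1258 + 54.21·175 + 7.91·1402 + 50.86·197 = 126493.33.

$126493.33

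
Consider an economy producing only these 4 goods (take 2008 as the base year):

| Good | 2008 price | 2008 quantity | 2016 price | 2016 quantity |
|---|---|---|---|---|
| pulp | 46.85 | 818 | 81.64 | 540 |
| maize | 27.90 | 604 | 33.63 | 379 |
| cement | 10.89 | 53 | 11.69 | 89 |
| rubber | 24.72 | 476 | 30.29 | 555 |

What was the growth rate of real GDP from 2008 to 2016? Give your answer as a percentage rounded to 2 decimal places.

-25.11%

Real GDP 2008 = Nominal GDP 2008 = 46.85·818 + 27.90·604 + 10.89·53 + 24.72·476 = 67518.79.
Real GDP 2016 (at 2008 prices) = 46.85·540 + 27.90·379 + 10.89·89 + 24.72·555 = 50561.91.
Real growth = 50561.91/67518.79 − 1 = -0.2511.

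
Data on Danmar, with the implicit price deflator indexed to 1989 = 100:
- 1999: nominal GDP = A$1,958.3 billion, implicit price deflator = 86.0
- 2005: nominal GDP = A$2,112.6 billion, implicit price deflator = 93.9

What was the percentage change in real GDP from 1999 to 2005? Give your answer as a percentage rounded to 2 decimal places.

-1.20%

Real GDP 1999 = 1958.3 / 0.860 = 2277.09.
Real GDP 2005 = 2112.6 / 0.939 = 2249.84.
Real growth = 2249.84 / 2277.09 − 1 = -0.0120.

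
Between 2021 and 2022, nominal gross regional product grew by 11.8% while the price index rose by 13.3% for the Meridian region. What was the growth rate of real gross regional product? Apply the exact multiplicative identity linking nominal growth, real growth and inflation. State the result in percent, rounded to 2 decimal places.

(1 + g_nom) = (1 + g_real)(1 + π), so g_real = 1.1180 / 1.1330 − 1 = -0.01324.

-1.32%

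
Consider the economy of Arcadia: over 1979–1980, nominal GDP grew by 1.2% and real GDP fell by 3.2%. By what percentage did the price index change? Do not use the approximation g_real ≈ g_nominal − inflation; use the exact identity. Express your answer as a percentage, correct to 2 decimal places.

(1 + g_nom) = (1 + g_real)(1 + π), so π = 1.0120 / 0.9680 − 1 = 0.04545.

4.55%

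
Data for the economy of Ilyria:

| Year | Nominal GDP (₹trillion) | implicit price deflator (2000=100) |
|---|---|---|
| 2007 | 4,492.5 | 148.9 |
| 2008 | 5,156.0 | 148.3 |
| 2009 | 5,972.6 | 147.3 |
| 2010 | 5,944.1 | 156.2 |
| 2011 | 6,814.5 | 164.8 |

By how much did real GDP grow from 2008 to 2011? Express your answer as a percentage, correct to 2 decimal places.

Real GDP 2008 = 5156.0/1.483 = 3476.74.
Real GDP 2011 = 6814.5/1.648 = 4135.01.
Change = 4135.01/3476.74 − 1 = 0.1893.

18.93%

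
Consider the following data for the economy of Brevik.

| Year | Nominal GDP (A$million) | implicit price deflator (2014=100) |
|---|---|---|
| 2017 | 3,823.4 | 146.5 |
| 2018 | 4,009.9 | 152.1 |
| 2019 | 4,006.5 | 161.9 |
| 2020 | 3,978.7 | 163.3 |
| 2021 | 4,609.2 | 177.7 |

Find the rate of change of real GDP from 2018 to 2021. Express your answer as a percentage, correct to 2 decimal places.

Real GDP 2018 = 4009.9/1.521 = 2636.36.
Real GDP 2021 = 4609.2/1.777 = 2593.81.
Change = 2593.81/2636.36 − 1 = -0.0161.

-1.61%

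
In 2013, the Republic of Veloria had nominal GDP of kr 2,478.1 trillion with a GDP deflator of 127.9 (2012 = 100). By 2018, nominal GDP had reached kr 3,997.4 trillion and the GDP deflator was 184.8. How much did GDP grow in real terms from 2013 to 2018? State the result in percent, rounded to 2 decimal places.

11.64%

Real GDP 2013 = 2478.1 / 1.279 = 1937.53.
Real GDP 2018 = 3997.4 / 1.848 = 2163.10.
Real growth = 2163.10 / 1937.53 − 1 = 0.1164.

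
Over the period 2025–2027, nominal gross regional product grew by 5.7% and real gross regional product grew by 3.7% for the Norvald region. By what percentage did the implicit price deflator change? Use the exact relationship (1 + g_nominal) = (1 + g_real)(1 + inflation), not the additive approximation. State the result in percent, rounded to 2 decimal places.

1.93%

(1 + g_nom) = (1 + g_real)(1 + π), so π = 1.0570 / 1.0370 − 1 = 0.01929.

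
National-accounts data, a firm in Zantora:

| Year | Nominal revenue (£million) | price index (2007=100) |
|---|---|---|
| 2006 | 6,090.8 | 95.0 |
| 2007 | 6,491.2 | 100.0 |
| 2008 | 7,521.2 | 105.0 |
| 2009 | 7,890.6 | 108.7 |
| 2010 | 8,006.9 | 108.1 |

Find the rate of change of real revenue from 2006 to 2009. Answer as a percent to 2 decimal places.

Real revenue 2006 = 6090.8/0.950 = 6411.37.
Real revenue 2009 = 7890.6/1.087 = 7259.06.
Change = 7259.06/6411.37 − 1 = 0.1322.

13.22%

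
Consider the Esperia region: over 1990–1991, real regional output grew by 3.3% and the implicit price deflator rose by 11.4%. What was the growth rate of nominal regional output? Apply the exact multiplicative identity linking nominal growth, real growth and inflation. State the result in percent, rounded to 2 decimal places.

15.08%

(1 + g_nom) = (1 + g_real)(1 + π) = 1.0330 × 1.1140 = 1.15076.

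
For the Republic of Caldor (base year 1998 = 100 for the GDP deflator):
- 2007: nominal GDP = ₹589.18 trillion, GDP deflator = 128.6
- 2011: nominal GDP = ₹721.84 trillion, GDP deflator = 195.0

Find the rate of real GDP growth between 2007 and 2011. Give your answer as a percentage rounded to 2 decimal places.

Deflate each year: 2007 → 589.18/1.286 = 458.15; 2011 → 721.84/1.950 = 370.17.
So real GDP changed by 370.17/458.15 − 1 = -0.1920, i.e. -19.20%.

-19.20%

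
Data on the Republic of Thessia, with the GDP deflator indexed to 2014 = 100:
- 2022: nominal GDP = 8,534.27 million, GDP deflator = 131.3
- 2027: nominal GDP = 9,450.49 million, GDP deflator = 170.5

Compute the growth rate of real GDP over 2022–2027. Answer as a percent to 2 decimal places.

-14.72%

Real GDP 2022 = 8534.27 / 1.313 = 6499.82.
Real GDP 2027 = 9450.49 / 1.705 = 5542.81.
Real growth = 5542.81 / 6499.82 − 1 = -0.1472.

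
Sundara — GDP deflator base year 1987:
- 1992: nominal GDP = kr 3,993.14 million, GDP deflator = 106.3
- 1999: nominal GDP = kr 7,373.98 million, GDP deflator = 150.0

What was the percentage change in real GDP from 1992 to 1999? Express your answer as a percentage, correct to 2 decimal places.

30.87%

Real GDP 1992 = 3993.14 / 1.063 = 3756.48.
Real GDP 1999 = 7373.98 / 1.500 = 4915.99.
Real growth = 4915.99 / 3756.48 − 1 = 0.3087.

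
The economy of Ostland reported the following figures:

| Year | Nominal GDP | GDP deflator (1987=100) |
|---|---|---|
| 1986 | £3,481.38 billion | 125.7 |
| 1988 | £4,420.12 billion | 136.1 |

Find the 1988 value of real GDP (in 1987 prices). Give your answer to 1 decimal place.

Real GDP = Nominal / (GDP deflator/100) = 4420.12 / 1.361 = 3247.70.

£3,247.7 billion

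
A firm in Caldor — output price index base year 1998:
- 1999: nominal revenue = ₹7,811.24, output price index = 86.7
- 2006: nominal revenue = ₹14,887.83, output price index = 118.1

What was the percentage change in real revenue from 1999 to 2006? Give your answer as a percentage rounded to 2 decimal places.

Deflate each year: 1999 → 7811.24/0.867 = 9009.50; 2006 → 14887.83/1.181 = 12606.12.
So real revenue changed by 12606.12/9009.50 − 1 = 0.3992, i.e. 39.92%.

39.92%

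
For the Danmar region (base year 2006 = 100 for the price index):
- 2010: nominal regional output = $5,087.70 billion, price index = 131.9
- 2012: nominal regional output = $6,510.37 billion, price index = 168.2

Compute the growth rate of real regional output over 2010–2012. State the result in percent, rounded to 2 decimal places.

0.35%

Deflate each year: 2010 → 5087.70/1.319 = 3857.24; 2012 → 6510.37/1.682 = 3870.61.
So real regional output changed by 3870.61/3857.24 − 1 = 0.0035, i.e. 0.35%.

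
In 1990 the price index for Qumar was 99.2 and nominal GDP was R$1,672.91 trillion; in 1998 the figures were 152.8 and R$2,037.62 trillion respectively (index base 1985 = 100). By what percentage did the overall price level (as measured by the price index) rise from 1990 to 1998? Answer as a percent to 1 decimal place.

Price-level change = 152.8 / 99.2 − 1 = 0.5403.

54.0%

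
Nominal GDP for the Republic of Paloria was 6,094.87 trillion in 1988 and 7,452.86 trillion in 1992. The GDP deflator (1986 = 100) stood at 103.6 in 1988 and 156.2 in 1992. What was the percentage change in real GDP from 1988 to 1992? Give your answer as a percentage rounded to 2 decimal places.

-18.90%

Deflate each year: 1988 → 6094.87/1.036 = 5883.08; 1992 → 7452.86/1.562 = 4771.36.
So real GDP changed by 4771.36/5883.08 − 1 = -0.1890, i.e. -18.90%.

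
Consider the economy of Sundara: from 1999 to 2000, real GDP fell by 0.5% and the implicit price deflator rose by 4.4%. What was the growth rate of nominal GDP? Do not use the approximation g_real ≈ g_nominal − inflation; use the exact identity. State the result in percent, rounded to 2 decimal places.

(1 + g_nom) = (1 + g_real)(1 + π) = 0.9950 × 1.0440 = 1.03878.

3.88%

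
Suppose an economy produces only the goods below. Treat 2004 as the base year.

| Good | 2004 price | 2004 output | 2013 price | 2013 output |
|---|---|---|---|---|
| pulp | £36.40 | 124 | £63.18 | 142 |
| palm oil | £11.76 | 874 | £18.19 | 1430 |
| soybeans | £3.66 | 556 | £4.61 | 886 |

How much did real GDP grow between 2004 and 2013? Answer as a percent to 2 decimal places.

Real GDP 2004 = Nominal GDP 2004 = 36.40·124 + 11.76·874 + 3.66·556 = 16826.80.
Real GDP 2013 (at 2004 prices) = 36.40·142 + 11.76·1430 + 3.66·886 = 25228.36.
Real growth = 25228.36/16826.80 − 1 = 0.4993.

49.93%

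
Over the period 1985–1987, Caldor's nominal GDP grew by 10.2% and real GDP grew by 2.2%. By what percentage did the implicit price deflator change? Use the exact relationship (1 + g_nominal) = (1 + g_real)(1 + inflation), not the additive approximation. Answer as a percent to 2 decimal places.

(1 + g_nom) = (1 + g_real)(1 + π), so π = 1.1020 / 1.0220 − 1 = 0.07828.

7.83%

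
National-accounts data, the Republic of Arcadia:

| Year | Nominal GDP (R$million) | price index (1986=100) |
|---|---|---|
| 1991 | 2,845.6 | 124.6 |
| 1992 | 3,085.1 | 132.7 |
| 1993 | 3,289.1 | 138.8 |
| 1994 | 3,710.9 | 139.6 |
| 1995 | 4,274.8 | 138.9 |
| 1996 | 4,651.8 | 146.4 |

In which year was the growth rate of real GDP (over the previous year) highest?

1995

1992: real = 3085.1/1.327 = 2324.87; growth vs 1991 (2283.79) = 1.80%.
1993: real = 3289.1/1.388 = 2369.67; growth vs 1992 (2324.87) = 1.93%.
1994: real = 3710.9/1.396 = 2658.24; growth vs 1993 (2369.67) = 12.18%.
1995: real = 4274.8/1.389 = 3077.61; growth vs 1994 (2658.24) = 15.78%.
1996: real = 4651.8/1.464 = 3177.46; growth vs 1995 (3077.61) = 3.24%.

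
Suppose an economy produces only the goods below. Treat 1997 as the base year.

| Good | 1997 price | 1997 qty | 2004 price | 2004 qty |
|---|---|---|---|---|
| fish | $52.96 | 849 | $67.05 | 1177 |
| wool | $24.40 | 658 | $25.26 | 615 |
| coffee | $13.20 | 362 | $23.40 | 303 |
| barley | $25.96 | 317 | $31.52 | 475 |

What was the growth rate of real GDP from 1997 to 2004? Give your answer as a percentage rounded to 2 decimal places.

Real GDP 1997 = Nominal GDP 1997 = 52.96·849 + 24.40·658 + 13.20·362 + 25.96·317 = 74025.96.
Real GDP 2004 (at 1997 prices) = 52.96·1177 + 24.40·615 + 13.20·303 + 25.96·475 = 93670.52.
Real growth = 93670.52/74025.96 − 1 = 0.2654.

26.54%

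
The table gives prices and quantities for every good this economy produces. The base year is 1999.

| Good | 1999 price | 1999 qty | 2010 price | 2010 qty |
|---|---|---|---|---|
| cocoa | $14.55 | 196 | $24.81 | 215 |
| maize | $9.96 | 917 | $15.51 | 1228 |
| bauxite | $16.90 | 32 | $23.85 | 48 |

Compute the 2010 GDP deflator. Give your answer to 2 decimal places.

Nominal GDP 2010 = 24.81·215 + 15.51·1228 + 23.85·48 = 25525.23.
Real GDP 2010 (at 1999 prices) = 14.55·215 + 9.96·1228 + 16.90·48 = 16170.33.
Deflator = Nominal/Real × 100 = 25525.23/16170.33 × 100 = 157.852.

157.85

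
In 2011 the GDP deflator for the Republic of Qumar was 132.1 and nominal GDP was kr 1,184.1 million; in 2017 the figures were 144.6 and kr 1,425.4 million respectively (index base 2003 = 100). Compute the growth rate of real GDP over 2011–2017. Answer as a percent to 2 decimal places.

9.97%

Real GDP 2011 = 1184.1 / 1.321 = 896.37.
Real GDP 2017 = 1425.4 / 1.446 = 985.75.
Real growth = 985.75 / 896.37 − 1 = 0.0997.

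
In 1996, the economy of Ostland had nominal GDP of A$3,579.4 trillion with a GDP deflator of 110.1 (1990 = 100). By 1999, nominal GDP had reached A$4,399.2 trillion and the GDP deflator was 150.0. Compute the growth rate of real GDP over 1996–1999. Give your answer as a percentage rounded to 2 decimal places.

Deflate each year: 1996 → 3579.4/1.101 = 3251.04; 1999 → 4399.2/1.500 = 2932.80.
So real GDP changed by 2932.80/3251.04 − 1 = -0.0979, i.e. -9.79%.

-9.79%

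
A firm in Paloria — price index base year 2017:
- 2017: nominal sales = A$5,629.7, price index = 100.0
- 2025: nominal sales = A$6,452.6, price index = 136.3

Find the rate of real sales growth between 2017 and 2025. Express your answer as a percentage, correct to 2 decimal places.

-15.91%

Deflate each year: 2017 → 5629.7/1.000 = 5629.70; 2025 → 6452.6/1.363 = 4734.12.
So real sales changed by 4734.12/5629.70 − 1 = -0.1591, i.e. -15.91%.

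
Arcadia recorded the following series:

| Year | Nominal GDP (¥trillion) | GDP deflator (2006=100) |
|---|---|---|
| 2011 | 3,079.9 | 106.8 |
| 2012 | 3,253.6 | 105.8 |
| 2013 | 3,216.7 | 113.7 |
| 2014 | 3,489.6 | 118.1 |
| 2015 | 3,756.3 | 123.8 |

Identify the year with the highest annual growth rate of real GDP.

2012: real = 3253.6/1.058 = 3075.24; growth vs 2011 (2883.80) = 6.64%.
2013: real = 3216.7/1.137 = 2829.11; growth vs 2012 (3075.24) = -8.00%.
2014: real = 3489.6/1.181 = 2954.78; growth vs 2013 (2829.11) = 4.44%.
2015: real = 3756.3/1.238 = 3034.17; growth vs 2014 (2954.78) = 2.69%.

2012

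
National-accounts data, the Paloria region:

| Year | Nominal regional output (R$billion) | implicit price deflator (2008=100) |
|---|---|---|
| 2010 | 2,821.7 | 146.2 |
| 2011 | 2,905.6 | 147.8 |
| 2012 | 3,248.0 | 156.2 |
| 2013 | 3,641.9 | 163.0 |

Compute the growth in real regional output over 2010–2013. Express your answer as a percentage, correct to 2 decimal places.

15.76%

Real regional output 2010 = 2821.7/1.462 = 1930.03.
Real regional output 2013 = 3641.9/1.630 = 2234.29.
Change = 2234.29/1930.03 − 1 = 0.1576.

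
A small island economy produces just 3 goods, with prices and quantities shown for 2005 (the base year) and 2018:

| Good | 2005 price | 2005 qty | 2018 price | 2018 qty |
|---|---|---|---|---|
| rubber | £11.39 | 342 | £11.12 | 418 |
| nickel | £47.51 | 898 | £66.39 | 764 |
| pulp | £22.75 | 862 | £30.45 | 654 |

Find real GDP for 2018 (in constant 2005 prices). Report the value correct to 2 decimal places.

£55937.16

Real GDP 2018 = Σ (p_2005 × q_2018) = 11.39·418 + 47.51·764 + 22.75·654 = 55937.16.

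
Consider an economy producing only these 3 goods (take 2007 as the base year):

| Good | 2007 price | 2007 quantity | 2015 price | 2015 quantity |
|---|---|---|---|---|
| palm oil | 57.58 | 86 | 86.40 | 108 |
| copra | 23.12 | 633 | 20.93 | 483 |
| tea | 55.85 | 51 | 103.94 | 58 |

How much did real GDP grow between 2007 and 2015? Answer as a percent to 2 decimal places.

Real GDP 2007 = Nominal GDP 2007 = 57.58·86 + 23.12·633 + 55.85·51 = 22435.19.
Real GDP 2015 (at 2007 prices) = 57.58·108 + 23.12·483 + 55.85·58 = 20624.90.
Real growth = 20624.90/22435.19 − 1 = -0.0807.

-8.07%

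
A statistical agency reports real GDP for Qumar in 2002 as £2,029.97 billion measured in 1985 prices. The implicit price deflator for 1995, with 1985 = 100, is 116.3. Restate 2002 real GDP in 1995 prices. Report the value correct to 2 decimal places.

£2,360.86 billion

Real GDP in 1995 prices = Real GDP in 1985 prices × (P_1995/P_1985) = 2029.97 × 1.163 = 2360.86.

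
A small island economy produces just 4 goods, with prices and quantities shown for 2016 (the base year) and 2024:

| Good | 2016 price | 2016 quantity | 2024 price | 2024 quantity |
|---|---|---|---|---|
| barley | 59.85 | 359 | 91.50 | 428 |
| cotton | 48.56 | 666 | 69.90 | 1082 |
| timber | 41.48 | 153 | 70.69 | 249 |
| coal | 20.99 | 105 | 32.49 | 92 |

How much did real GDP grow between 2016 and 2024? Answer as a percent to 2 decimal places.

Real GDP 2016 = Nominal GDP 2016 = 59.85·359 + 48.56·666 + 41.48·153 + 20.99·105 = 62377.50.
Real GDP 2024 (at 2016 prices) = 59.85·428 + 48.56·1082 + 41.48·249 + 20.99·92 = 90417.32.
Real growth = 90417.32/62377.50 − 1 = 0.4495.

44.95%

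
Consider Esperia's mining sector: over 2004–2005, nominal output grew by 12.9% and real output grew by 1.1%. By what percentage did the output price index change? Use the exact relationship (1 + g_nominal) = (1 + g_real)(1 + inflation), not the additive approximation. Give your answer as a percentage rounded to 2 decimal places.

11.67%

(1 + g_nom) = (1 + g_real)(1 + π), so π = 1.1290 / 1.0110 − 1 = 0.11672.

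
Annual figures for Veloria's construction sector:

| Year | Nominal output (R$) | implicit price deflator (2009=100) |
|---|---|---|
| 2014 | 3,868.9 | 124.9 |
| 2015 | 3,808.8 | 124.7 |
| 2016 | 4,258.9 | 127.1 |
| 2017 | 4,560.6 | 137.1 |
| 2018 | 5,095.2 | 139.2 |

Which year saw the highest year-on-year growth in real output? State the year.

2018

2015: real = 3808.8/1.247 = 3054.37; growth vs 2014 (3097.60) = -1.40%.
2016: real = 4258.9/1.271 = 3350.83; growth vs 2015 (3054.37) = 9.71%.
2017: real = 4560.6/1.371 = 3326.48; growth vs 2016 (3350.83) = -0.73%.
2018: real = 5095.2/1.392 = 3660.34; growth vs 2017 (3326.48) = 10.04%.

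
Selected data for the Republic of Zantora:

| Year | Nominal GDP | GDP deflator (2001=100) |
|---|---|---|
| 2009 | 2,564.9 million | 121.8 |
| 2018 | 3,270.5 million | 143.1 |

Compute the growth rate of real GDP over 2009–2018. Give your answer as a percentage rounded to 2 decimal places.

Real GDP 2009 = 2564.9 / 1.218 = 2105.83.
Real GDP 2018 = 3270.5 / 1.431 = 2285.46.
Real growth = 2285.46 / 2105.83 − 1 = 0.0853.

8.53%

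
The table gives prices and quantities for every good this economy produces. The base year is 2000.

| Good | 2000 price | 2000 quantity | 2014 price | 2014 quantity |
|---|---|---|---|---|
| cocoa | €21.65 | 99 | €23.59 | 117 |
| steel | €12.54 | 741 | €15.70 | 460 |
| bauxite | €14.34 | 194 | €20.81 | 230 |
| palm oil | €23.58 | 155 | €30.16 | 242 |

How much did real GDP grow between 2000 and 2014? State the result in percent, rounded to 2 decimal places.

-3.17%

Real GDP 2000 = Nominal GDP 2000 = 21.65·99 + 12.54·741 + 14.34·194 + 23.58·155 = 17872.35.
Real GDP 2014 (at 2000 prices) = 21.65·117 + 12.54·460 + 14.34·230 + 23.58·242 = 17306.01.
Real growth = 17306.01/17872.35 − 1 = -0.0317.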